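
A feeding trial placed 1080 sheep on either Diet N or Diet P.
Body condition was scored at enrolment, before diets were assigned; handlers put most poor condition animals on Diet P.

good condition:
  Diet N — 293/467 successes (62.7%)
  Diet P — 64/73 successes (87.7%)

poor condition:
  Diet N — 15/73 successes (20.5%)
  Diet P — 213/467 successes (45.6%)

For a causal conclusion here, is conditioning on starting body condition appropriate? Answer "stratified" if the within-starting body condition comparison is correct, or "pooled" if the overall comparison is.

Here starting body condition is a common cause — it drives both which diet a case falls under and the outcome. The crude comparison mixes populations; the stratum-specific rates are the causally relevant ones.
Within each level — good condition: 62.7% vs 87.7%; poor condition: 20.5% vs 45.6% — Diet P is higher every time.

stratified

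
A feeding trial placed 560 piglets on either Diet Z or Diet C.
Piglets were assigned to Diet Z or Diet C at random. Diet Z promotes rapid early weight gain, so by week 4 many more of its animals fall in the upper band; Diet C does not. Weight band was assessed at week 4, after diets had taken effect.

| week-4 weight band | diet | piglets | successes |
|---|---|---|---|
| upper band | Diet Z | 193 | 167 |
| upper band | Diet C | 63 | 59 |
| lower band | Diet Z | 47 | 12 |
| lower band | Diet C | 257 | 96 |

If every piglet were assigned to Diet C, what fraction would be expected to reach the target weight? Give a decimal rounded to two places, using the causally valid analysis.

The stratified and pooled comparisons disagree (Diet C wins within each week-4 weight band; Diet Z wins overall), so the answer turns on the causal role of week-4 weight band.
Week-4 weight band here is a post-treatment variable shaped by the diet; conditioning on it would introduce bias rather than remove it. The overall comparison is the causal one.
So P(outcome | do(Diet C)) is just the pooled rate for Diet C: 155/320 = 0.484.

0.48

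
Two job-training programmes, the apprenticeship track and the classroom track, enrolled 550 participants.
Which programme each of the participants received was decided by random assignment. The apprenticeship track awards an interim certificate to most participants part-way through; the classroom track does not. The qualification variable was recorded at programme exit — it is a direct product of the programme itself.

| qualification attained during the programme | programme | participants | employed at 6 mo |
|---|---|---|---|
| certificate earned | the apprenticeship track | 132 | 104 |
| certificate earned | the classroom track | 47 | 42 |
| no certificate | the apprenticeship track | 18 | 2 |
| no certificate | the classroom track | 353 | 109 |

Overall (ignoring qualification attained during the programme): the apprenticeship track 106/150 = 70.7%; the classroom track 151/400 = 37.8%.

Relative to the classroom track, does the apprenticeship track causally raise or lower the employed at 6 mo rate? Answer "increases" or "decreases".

increases

The qualification attained during the programme-specific comparison favours the classroom track throughout, but the pooled figures favour the apprenticeship track. The question is whether to condition on qualification attained during the programme.
Qualification attained during the programme is recorded after the programme and is itself shifted by it — it sits on the causal path from programme to outcome. Conditioning on a mediator would strip out part of the effect we want; the pooled comparison gives the total causal effect.
Pooled: the apprenticeship track 70.7% vs the classroom track 37.8%; the apprenticeship track is higher overall.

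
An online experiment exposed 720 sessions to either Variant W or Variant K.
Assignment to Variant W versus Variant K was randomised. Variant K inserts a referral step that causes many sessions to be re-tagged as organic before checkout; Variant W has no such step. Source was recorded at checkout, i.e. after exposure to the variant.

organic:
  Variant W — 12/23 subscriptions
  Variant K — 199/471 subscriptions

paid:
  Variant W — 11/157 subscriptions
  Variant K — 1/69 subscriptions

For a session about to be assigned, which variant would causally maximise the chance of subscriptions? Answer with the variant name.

The traffic source-specific comparison favours Variant W throughout, but the pooled figures favour Variant K. The question is whether to condition on traffic source.
Stratifying would compare variants among sessions the variants themselves sorted into traffic source groups — a form of selection on an intermediate. The unconditioned pooled rates give the total causal effect.
Pooled: Variant W 12.8% vs Variant K 37.0%; Variant K is higher overall.

Variant K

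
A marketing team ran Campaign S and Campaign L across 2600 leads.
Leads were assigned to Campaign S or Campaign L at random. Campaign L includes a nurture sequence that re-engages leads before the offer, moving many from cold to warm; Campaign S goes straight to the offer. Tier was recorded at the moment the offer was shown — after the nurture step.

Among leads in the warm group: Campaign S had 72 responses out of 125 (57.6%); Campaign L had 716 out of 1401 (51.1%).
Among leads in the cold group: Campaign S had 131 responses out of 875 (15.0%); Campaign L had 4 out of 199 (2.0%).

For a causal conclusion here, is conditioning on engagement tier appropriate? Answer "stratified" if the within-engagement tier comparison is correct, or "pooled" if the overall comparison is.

Within every engagement tier level Campaign S has the higher rate, yet pooled Campaign L does — Simpson's reversal.
Engagement tier is downstream of the campaign. One should not condition on a consequence of treatment, so the overall rates are the right comparison.
Pooled: Campaign S 20.3% vs Campaign L 45.0%; Campaign L is higher overall.

pooled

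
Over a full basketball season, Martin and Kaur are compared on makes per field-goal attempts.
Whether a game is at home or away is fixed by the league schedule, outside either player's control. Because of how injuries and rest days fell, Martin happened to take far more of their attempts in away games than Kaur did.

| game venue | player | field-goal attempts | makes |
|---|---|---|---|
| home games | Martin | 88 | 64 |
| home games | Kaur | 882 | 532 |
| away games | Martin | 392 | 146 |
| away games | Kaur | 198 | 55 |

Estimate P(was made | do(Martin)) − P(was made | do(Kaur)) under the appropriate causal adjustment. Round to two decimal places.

Martin is higher inside every game venue stratum but Kaur is higher in aggregate. Whether to stratify depends on how game venue relates to the player.
Since game venue is a pre-existing factor (not a product of the player) and it affects the outcome on its own, it is a confounder. The stratified rates, not the pooled rate, identify the causal effect.
Adjusting over the population distribution of game venue: 0.622·(0.727−0.603) + 0.378·(0.372−0.278) = +0.113.

+0.11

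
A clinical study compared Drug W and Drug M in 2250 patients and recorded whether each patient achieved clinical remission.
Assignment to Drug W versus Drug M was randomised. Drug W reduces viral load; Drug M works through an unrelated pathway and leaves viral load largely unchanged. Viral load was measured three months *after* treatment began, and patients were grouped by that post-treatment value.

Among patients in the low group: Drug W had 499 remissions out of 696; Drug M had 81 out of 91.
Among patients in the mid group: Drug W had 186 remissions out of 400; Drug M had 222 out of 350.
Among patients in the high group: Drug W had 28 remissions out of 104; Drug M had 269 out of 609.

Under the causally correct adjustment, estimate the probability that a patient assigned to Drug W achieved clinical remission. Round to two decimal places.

Stratifying would compare drugs among patients the drugs themselves sorted into viral load groups — a form of selection on an intermediate. The unconditioned pooled rates give the total causal effect.
So P(outcome | do(Drug W)) is just the pooled rate for Drug W: 713/1200 = 0.594.

0.59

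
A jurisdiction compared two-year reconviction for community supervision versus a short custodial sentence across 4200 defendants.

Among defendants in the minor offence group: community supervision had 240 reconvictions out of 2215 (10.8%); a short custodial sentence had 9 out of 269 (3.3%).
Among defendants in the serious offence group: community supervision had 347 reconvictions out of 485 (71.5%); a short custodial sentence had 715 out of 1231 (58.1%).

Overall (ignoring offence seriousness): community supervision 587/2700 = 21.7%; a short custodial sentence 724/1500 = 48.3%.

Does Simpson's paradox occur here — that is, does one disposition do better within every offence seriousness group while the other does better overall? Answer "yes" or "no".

yes

Within each offence seriousness level (minor offence 10.8% vs 3.3%; serious offence 71.5% vs 58.1%), a short custodial sentence has the lower rate every time. Pooled: 21.7% vs 48.3% — community supervision has the lower rate overall. The two comparisons disagree.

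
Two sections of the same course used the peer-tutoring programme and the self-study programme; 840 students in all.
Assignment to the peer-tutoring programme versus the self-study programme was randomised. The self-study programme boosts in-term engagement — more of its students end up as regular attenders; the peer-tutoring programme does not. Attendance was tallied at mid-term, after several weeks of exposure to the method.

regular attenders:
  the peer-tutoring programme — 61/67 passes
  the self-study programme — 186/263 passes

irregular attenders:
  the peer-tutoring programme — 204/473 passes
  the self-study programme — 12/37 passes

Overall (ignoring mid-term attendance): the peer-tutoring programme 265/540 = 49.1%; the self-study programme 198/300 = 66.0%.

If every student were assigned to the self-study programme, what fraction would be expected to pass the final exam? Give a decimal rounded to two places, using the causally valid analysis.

The stratified and pooled comparisons disagree (the peer-tutoring programme wins within each mid-term attendance; the self-study programme wins overall), so the answer turns on the causal role of mid-term attendance.
Mid-term attendance lies on the pathway teaching method → mid-term attendance → outcome, so adjusting for it blocks the indirect effect. For the total causal effect of teaching method, use the unadjusted pooled rates.
So P(outcome | do(the self-study programme)) is just the pooled rate for the self-study programme: 198/300 = 0.660.

0.66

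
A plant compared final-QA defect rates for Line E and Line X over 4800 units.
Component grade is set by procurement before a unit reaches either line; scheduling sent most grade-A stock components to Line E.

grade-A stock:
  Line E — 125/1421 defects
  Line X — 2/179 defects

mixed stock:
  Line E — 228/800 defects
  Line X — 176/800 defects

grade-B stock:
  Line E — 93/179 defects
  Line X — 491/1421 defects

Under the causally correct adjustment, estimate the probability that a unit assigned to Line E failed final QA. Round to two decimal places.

Since component grade is a pre-existing factor (not a product of the line) and it affects the outcome on its own, it is a confounder. The stratified rates, not the pooled rate, identify the causal effect.
Standardising Line E to the population component grade mix: 0.333·125/1421 + 0.333·228/800 + 0.333·93/179 = 0.298.

0.30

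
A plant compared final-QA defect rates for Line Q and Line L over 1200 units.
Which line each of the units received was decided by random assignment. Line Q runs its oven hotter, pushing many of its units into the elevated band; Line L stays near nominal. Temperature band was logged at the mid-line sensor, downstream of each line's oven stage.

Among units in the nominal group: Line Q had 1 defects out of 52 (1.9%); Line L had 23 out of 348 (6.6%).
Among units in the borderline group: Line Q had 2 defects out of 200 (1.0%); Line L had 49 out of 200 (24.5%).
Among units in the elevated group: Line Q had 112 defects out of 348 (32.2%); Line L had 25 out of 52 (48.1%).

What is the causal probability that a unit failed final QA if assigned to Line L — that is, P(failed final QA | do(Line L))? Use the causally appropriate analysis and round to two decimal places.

In-process temperature band is recorded after the line and is itself shifted by it — it sits on the causal path from line to outcome. Conditioning on a mediator would strip out part of the effect we want; the pooled comparison gives the total causal effect.
So P(outcome | do(Line L)) is just the pooled rate for Line L: 97/600 = 0.162.

0.16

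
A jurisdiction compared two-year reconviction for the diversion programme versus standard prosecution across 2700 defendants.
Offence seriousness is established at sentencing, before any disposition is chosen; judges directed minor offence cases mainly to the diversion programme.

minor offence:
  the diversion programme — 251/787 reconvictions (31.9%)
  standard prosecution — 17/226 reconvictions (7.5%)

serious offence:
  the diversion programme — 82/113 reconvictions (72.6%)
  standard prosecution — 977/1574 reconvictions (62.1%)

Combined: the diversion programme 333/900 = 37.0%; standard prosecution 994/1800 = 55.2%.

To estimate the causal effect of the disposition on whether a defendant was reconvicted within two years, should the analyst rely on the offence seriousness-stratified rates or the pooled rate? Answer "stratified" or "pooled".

Within every offence seriousness level standard prosecution has the lower rate, yet pooled the diversion programme does — Simpson's reversal.
Offence seriousness is set before the disposition has any effect — it is not caused by the disposition — and it independently drives the outcome. That makes it a confounder, so the causal comparison is within offence seriousness levels.
Within each level — minor offence: 31.9% vs 7.5%; serious offence: 72.6% vs 62.1% — standard prosecution is lower every time.

stratified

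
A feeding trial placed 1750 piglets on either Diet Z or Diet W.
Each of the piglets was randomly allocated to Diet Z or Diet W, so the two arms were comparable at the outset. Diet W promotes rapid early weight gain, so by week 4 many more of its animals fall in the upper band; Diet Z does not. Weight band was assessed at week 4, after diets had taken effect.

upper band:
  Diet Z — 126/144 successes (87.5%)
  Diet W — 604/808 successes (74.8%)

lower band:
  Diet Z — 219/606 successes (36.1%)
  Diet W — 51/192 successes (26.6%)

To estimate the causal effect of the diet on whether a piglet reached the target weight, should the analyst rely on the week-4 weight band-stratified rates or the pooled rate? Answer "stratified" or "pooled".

Diet Z is higher inside every week-4 weight band stratum but Diet W is higher in aggregate. Whether to stratify depends on how week-4 weight band relates to the diet.
The distribution of week-4 weight band is itself part of what the diet does — it is an intermediate outcome. Holding it fixed would remove that part of the effect; the total effect is the pooled difference.
Pooled: Diet Z 46.0% vs Diet W 65.5%; Diet W is higher overall.

pooled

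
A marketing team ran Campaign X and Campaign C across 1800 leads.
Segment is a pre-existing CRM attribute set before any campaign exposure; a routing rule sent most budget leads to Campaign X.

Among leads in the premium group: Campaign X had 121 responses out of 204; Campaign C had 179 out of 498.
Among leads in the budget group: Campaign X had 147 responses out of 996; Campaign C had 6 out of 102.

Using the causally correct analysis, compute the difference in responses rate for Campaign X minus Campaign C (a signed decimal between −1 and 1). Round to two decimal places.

Customer segment is set before the campaign has any effect — it is not caused by the campaign — and it independently drives the outcome. That makes it a confounder, so the causal comparison is within customer segment levels.
Adjusting over the population distribution of customer segment: 0.390·(0.593−0.359) + 0.610·(0.148−0.059) = +0.145.

+0.15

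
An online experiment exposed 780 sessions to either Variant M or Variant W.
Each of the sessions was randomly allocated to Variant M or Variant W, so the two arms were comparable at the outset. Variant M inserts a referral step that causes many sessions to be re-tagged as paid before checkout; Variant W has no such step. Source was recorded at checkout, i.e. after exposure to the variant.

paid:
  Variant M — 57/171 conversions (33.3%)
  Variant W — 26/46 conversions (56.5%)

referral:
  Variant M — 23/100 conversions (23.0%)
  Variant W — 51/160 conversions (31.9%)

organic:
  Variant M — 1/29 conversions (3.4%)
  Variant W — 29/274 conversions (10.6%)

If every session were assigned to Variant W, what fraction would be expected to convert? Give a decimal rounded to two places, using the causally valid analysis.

0.22

The traffic source-specific comparison favours Variant W throughout, but the pooled figures favour Variant M. The question is whether to condition on traffic source.
Traffic source is recorded after the variant and is itself shifted by it — it sits on the causal path from variant to outcome. Conditioning on a mediator would strip out part of the effect we want; the pooled comparison gives the total causal effect.
So P(outcome | do(Variant W)) is just the pooled rate for Variant W: 106/480 = 0.221.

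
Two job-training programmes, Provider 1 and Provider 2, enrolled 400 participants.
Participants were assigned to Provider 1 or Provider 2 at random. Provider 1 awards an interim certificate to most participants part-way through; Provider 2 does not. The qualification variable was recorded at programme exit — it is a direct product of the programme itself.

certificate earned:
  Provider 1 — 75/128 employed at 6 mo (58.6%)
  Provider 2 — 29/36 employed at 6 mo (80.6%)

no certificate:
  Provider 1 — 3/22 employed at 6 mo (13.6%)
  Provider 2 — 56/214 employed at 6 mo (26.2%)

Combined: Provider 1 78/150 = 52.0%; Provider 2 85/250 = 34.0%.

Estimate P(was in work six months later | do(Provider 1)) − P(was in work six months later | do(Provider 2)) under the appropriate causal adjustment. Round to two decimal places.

+0.18

The stratified and pooled comparisons disagree (Provider 2 wins within each qualification attained during the programme; Provider 1 wins overall), so the answer turns on the causal role of qualification attained during the programme.
Because the programme influences qualification attained during the programme, qualification attained during the programme is a post-treatment mediator, not a confounder. Stratifying on it would bias the estimate; the causal effect is the crude pooled difference.
The causal difference is the pooled difference: 0.520 − 0.340 = +0.180.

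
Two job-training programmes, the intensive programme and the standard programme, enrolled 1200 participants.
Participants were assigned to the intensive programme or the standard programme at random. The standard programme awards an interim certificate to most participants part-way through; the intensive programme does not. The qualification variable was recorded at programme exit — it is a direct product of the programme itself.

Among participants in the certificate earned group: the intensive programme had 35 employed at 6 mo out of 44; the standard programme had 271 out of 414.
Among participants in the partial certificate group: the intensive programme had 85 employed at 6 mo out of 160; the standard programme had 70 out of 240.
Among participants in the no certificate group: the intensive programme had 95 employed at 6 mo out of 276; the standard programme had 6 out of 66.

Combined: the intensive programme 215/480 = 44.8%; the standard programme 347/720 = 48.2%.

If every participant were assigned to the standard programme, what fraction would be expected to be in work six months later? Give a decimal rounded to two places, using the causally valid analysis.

0.48

Qualification attained during the programme is recorded after the programme and is itself shifted by it — it sits on the causal path from programme to outcome. Conditioning on a mediator would strip out part of the effect we want; the pooled comparison gives the total causal effect.
So P(outcome | do(the standard programme)) is just the pooled rate for the standard programme: 347/720 = 0.482.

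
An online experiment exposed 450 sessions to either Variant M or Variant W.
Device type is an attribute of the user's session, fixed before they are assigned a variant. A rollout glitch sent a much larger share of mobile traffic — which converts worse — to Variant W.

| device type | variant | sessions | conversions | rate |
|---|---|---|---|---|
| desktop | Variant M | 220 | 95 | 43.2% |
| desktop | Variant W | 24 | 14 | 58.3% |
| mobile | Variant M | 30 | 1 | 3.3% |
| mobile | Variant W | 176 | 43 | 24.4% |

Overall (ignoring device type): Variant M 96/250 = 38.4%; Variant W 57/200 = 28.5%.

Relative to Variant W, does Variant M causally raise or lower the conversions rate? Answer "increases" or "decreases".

decreases

Variant W is higher inside every device type stratum but Variant M is higher in aggregate. Whether to stratify depends on how device type relates to the variant.
Device type is set before the variant has any effect — it is not caused by the variant — and it independently drives the outcome. That makes it a confounder, so the causal comparison is within device type levels.
Within each level — desktop: 43.2% vs 58.3%; mobile: 3.3% vs 24.4% — Variant W is higher every time.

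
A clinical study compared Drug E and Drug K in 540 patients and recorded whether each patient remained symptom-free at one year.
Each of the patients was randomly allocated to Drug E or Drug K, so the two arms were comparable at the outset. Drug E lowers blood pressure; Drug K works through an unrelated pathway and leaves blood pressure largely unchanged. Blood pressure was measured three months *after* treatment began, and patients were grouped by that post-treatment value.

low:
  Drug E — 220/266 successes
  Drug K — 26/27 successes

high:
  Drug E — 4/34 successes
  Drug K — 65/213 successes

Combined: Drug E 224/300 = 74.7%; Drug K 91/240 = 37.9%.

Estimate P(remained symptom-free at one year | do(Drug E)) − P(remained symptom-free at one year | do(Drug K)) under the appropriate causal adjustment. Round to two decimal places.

+0.37

The blood pressure-specific comparison favours Drug K throughout, but the pooled figures favour Drug E. The question is whether to condition on blood pressure.
The distribution of blood pressure is itself part of what the drug does — it is an intermediate outcome. Holding it fixed would remove that part of the effect; the total effect is the pooled difference.
The causal difference is the pooled difference: 0.747 − 0.379 = +0.367.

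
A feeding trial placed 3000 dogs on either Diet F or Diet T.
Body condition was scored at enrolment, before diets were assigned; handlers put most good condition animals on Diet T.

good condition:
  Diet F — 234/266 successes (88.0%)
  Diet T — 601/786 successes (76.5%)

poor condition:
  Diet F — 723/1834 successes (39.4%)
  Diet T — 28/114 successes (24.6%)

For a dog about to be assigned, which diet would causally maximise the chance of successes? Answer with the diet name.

The stratified and pooled comparisons disagree (Diet F wins within each starting body condition; Diet T wins overall), so the answer turns on the causal role of starting body condition.
Nothing the diet does changes starting body condition; the imbalance is an allocation artefact. With starting body condition also predicting the outcome, the pooled figure is confounded, and the within-stratum comparison is the causal one.
Within each level — good condition: 88.0% vs 76.5%; poor condition: 39.4% vs 24.6% — Diet F is higher every time.

Diet F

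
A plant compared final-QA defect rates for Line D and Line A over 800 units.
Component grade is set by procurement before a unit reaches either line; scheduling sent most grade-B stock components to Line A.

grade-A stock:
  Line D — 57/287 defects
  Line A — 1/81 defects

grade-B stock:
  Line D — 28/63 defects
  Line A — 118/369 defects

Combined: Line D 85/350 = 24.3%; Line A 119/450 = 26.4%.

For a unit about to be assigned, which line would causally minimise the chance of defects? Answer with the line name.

Line A

Since component grade is a pre-existing factor (not a product of the line) and it affects the outcome on its own, it is a confounder. The stratified rates, not the pooled rate, identify the causal effect.
Within each level — grade-A stock: 19.9% vs 1.2%; grade-B stock: 44.4% vs 32.0% — Line A is lower every time.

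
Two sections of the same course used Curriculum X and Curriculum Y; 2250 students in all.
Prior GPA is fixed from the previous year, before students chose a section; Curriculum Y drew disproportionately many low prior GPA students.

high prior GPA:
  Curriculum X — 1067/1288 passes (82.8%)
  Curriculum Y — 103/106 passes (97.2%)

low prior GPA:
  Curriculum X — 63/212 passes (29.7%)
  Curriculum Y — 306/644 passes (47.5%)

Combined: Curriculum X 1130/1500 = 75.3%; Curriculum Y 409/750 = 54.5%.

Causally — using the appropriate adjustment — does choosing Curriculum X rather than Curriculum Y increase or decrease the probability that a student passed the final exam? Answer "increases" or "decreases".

Within every prior GPA band level Curriculum Y has the higher rate, yet pooled Curriculum X does — Simpson's reversal.
Here prior GPA band is a common cause — it drives both which teaching method a case falls under and the outcome. The crude comparison mixes populations; the stratum-specific rates are the causally relevant ones.
Within each level — high prior GPA: 82.8% vs 97.2%; low prior GPA: 29.7% vs 47.5% — Curriculum Y is higher every time.

decreases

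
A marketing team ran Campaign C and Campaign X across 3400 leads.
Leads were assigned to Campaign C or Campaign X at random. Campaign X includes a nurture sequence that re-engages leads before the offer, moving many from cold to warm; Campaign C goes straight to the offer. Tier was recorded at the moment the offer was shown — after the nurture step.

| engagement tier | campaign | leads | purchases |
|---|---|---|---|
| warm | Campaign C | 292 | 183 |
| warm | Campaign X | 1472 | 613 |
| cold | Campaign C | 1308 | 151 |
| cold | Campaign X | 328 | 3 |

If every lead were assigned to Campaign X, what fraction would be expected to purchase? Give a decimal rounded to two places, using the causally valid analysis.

0.34

Campaign C is higher inside every engagement tier stratum but Campaign X is higher in aggregate. Whether to stratify depends on how engagement tier relates to the campaign.
Engagement tier is recorded after the campaign and is itself shifted by it — it sits on the causal path from campaign to outcome. Conditioning on a mediator would strip out part of the effect we want; the pooled comparison gives the total causal effect.
So P(outcome | do(Campaign X)) is just the pooled rate for Campaign X: 616/1800 = 0.342.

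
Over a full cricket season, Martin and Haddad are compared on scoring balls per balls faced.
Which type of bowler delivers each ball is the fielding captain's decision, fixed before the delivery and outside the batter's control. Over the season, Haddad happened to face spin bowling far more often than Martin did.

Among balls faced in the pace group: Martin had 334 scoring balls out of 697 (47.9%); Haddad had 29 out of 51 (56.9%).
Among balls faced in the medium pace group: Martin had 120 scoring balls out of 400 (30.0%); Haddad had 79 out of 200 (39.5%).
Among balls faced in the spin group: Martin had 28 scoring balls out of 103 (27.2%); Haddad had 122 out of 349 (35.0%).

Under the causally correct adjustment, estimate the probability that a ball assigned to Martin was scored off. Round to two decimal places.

The stratified and pooled comparisons disagree (Haddad wins within each bowling type; Martin wins overall), so the answer turns on the causal role of bowling type.
Bowling type differs across players for reasons unrelated to any effect of the player itself, and it separately predicts the outcome — a classic confounder. We must compare within bowling type levels.
Standardising Martin to the population bowling type mix: 0.416·334/697 + 0.333·120/400 + 0.251·28/103 = 0.367.

0.37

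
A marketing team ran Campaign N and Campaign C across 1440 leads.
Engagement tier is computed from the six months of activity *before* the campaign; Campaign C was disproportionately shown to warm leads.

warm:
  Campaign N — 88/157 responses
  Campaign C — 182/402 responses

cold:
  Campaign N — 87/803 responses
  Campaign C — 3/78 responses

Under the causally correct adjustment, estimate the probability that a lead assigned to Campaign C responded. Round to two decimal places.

0.20

Campaign N is higher inside every engagement tier stratum but Campaign C is higher in aggregate. Whether to stratify depends on how engagement tier relates to the campaign.
Here engagement tier is a common cause — it drives both which campaign a case falls under and the outcome. The crude comparison mixes populations; the stratum-specific rates are the causally relevant ones.
Standardising Campaign C to the population engagement tier mix: 0.388·182/402 + 0.612·3/78 = 0.199.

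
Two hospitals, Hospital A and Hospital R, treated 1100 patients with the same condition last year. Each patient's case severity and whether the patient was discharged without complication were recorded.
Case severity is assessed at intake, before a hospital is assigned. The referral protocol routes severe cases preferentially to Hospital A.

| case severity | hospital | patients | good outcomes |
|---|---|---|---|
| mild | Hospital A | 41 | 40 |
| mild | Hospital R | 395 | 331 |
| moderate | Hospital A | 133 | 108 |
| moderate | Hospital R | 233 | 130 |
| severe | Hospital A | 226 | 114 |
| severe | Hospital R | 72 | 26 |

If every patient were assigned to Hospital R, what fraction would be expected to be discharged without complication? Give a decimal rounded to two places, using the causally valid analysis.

0.62

Here case severity is a common cause — it drives both which hospital a case falls under and the outcome. The crude comparison mixes populations; the stratum-specific rates are the causally relevant ones.
Standardising Hospital R to the population case severity mix: 0.396·331/395 + 0.333·130/233 + 0.271·26/72 = 0.616.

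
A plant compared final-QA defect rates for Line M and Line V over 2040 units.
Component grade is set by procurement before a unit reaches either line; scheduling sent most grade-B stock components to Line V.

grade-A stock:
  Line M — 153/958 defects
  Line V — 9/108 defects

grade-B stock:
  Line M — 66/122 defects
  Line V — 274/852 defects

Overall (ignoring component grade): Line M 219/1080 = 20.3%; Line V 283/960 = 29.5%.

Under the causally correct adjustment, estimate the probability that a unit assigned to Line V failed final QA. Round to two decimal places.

Component grade satisfies the back-door criterion: it is not a descendant of the line, and it blocks the spurious path from line to outcome. Adjusting for it (i.e., using the within-component grade rates) gives the causal effect.
Standardising Line V to the population component grade mix: 0.523·9/108 + 0.477·274/852 = 0.197.

0.20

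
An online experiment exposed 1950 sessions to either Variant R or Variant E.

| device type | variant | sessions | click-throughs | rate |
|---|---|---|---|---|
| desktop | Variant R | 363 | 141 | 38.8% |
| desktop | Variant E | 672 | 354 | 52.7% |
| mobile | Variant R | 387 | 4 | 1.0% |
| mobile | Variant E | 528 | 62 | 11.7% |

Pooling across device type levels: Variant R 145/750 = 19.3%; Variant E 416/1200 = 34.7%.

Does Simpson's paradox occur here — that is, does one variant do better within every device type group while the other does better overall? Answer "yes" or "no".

Within each device type level (desktop 38.8% vs 52.7%; mobile 1.0% vs 11.7%), Variant E has the higher rate every time. Pooled: 19.3% vs 34.7% — Variant E has the higher rate overall. They agree.

no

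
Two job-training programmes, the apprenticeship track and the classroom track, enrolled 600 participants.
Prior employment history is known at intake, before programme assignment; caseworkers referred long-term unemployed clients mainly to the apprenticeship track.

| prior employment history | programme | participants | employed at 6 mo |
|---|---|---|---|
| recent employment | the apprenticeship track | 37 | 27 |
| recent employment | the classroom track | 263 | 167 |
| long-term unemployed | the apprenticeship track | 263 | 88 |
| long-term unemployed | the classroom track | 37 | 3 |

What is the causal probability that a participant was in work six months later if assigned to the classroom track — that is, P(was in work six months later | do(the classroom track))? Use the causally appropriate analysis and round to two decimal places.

The prior employment history-specific comparison favours the apprenticeship track throughout, but the pooled figures favour the classroom track. The question is whether to condition on prior employment history.
Here prior employment history is a common cause — it drives both which programme a case falls under and the outcome. The crude comparison mixes populations; the stratum-specific rates are the causally relevant ones.
Standardising the classroom track to the population prior employment history mix: 0.500·167/263 + 0.500·3/37 = 0.358.

0.36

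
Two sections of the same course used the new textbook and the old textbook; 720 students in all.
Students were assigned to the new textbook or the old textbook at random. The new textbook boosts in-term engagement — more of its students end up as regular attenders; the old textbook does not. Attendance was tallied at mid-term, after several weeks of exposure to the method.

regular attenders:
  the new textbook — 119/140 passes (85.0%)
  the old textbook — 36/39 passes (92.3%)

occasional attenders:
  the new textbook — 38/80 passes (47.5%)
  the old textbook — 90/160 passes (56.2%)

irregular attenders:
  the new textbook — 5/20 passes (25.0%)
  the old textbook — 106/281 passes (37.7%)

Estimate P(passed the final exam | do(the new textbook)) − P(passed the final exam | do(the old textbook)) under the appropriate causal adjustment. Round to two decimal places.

+0.19

The stratified and pooled comparisons disagree (the old textbook wins within each mid-term attendance; the new textbook wins overall), so the answer turns on the causal role of mid-term attendance.
Mid-term attendance is recorded after the teaching method and is itself shifted by it — it sits on the causal path from teaching method to outcome. Conditioning on a mediator would strip out part of the effect we want; the pooled comparison gives the total causal effect.
The causal difference is the pooled difference: 0.675 − 0.483 = +0.192.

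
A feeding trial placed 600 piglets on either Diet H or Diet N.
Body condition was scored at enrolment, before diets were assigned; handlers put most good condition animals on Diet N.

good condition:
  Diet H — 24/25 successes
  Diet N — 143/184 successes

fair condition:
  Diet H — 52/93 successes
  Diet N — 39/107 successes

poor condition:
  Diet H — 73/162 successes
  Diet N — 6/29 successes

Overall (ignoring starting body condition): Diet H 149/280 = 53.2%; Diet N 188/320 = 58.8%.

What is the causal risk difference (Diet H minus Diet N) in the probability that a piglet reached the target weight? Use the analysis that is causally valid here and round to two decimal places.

+0.21

Starting body condition differs across diets for reasons unrelated to any effect of the diet itself, and it separately predicts the outcome — a classic confounder. We must compare within starting body condition levels.
Adjusting over the population distribution of starting body condition: 0.348·(0.960−0.777) + 0.333·(0.559−0.364) + 0.318·(0.451−0.207) = +0.206.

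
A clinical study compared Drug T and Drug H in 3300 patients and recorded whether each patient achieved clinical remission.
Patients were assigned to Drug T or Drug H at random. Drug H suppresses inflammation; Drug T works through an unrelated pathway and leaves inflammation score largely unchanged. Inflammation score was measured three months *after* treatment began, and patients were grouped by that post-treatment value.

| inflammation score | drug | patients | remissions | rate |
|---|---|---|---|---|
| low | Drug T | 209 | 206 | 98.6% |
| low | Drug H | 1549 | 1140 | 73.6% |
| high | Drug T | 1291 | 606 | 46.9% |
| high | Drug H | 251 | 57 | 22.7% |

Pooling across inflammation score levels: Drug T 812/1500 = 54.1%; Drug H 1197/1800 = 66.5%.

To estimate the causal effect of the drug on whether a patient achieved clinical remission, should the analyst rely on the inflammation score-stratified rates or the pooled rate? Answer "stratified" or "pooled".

The distribution of inflammation score is itself part of what the drug does — it is an intermediate outcome. Holding it fixed would remove that part of the effect; the total effect is the pooled difference.
Pooled: Drug T 54.1% vs Drug H 66.5%; Drug H is higher overall.

pooled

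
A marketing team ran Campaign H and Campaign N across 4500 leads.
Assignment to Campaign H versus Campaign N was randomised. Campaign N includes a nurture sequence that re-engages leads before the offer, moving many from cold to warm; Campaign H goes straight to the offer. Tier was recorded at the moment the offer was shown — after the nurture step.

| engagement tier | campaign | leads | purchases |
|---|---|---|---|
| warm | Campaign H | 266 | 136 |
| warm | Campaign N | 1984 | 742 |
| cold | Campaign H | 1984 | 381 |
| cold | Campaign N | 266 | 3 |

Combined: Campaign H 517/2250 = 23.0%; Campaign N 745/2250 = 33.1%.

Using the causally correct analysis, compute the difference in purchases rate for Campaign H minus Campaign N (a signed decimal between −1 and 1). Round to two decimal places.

Engagement tier lies on the pathway campaign → engagement tier → outcome, so adjusting for it blocks the indirect effect. For the total causal effect of campaign, use the unadjusted pooled rates.
The causal difference is the pooled difference: 0.230 − 0.331 = -0.101.

-0.10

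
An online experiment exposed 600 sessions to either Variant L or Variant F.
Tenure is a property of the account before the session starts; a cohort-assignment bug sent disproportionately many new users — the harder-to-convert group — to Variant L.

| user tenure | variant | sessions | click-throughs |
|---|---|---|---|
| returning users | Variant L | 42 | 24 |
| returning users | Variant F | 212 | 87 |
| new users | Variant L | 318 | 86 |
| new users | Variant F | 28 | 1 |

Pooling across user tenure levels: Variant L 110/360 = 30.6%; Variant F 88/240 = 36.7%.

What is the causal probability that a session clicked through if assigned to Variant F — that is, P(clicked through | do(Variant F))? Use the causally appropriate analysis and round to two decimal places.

0.19

The stratified and pooled comparisons disagree (Variant L wins within each user tenure; Variant F wins overall), so the answer turns on the causal role of user tenure.
The imbalance in user tenure arose from how sessions were allocated, not from anything the variant did; and user tenure independently affects the outcome. The pooled gap is confounded — condition on user tenure.
Standardising Variant F to the population user tenure mix: 0.423·87/212 + 0.577·1/28 = 0.194.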